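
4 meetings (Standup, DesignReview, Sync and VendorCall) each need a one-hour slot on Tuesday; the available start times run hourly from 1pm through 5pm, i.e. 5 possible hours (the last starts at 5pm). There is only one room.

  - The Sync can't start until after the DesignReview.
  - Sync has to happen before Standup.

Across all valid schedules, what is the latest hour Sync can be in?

Precedence pushes Sync to at least 2pm; downstream work caps Sync at 4pm.
Sync at 4pm is achievable: DesignReview in 1pm, VendorCall in 2pm, Sync in 4pm, Standup in 5pm.

4pm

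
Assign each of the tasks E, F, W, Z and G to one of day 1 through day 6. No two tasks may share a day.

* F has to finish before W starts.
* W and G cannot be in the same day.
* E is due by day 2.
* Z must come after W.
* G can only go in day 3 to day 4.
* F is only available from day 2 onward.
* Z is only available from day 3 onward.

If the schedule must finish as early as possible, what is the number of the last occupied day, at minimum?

5

The precedence chain requires at least 3 distinct days.
With at most 1 per day and 5 tasks, at least 5 days are needed.
Propagating the time windows through the other constraints, Z can't land before day 4, so the schedule must run through at least day 4.
5 works (last occupied day: day 5): for example E=day 1, G=day 3, F=day 2, W=day 4, Z=day 5.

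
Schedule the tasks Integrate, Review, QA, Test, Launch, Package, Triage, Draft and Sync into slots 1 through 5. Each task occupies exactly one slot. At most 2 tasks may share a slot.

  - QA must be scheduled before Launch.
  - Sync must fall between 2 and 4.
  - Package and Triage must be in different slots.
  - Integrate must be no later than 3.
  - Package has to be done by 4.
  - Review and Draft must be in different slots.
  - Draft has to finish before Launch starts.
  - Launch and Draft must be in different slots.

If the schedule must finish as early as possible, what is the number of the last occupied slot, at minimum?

5

The precedence chain requires at least 2 distinct slots.
With at most 2 per slot and 9 tasks, at least 5 slots are needed.
5 works (last occupied slot: 5): for example Triage in 5, Launch in 4, Package in 1, Draft in 3, Integrate in 1, QA in 2, Test in 3, Sync in 2, Review in 4.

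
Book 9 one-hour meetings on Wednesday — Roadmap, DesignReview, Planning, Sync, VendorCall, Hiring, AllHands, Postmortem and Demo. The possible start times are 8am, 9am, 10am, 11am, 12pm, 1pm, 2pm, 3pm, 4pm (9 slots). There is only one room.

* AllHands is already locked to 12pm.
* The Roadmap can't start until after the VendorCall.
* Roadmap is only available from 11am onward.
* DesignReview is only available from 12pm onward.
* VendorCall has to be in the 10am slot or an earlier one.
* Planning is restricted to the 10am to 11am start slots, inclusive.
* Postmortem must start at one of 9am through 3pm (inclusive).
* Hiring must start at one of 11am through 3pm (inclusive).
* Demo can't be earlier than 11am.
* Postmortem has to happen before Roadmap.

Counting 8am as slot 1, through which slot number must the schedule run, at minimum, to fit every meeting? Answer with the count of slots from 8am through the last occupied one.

9 slots

The precedence chain requires at least 2 distinct slots.
With at most 1 per slot and 9 meetings, at least 9 slots are needed.
DesignReview can't be placed before 12pm — that is slot 5 counting from 8am — so the schedule must run through at least 5 slots.
9 works (last occupied slot: 4pm): for example Planning -> 10am, VendorCall -> 8am, Postmortem -> 9am, Hiring -> 11am, DesignReview -> 1pm, Roadmap -> 2pm, AllHands -> 12pm, Demo -> 3pm, Sync -> 4pm.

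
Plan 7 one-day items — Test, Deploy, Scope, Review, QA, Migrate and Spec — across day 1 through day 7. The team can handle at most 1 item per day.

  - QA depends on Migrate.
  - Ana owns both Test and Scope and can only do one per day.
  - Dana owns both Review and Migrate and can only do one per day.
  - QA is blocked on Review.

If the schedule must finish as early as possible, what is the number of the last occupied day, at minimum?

day 7

The precedence chain requires at least 2 distinct days.
With at most 1 per day and 7 tasks, at least 7 days are needed.
7 works (last occupied day: day 7): for example Review=day 1, Spec=day 7, Deploy=day 5, QA=day 3, Test=day 4, Scope=day 6, Migrate=day 2.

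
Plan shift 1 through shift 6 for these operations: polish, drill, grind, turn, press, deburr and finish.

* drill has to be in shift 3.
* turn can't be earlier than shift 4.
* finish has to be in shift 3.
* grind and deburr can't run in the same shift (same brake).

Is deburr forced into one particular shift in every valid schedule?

deburr can be shift 1 (e.g. polish=shift 1, turn=shift 4, drill=shift 3, grind=shift 2, deburr=shift 1, press=shift 1, finish=shift 3) or shift 2 (e.g. drill -> shift 3; press -> shift 1; turn -> shift 4; finish -> shift 3; polish -> shift 1; grind -> shift 1; deburr -> shift 2).

No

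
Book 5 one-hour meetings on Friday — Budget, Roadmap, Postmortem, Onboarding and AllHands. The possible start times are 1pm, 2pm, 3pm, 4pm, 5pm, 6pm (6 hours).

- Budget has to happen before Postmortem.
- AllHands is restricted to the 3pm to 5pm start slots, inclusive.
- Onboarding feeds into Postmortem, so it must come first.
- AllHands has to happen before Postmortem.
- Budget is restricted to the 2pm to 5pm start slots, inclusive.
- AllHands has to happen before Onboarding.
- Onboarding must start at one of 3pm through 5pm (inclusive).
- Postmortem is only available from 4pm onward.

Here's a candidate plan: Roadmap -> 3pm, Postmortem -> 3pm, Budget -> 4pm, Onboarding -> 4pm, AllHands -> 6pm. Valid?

No. AllHands has to happen before Postmortem is not satisfied.

Budget is restricted to the 2pm to 5pm start slots, inclusive — holds.
Onboarding must start at one of 3pm through 5pm (inclusive) — holds.
Onboarding feeds into Postmortem, so it must come first — violated.
AllHands is restricted to the 3pm to 5pm start slots, inclusive — violated.
Budget has to happen before Postmortem — violated.
AllHands has to happen before Postmortem — violated.
Postmortem is only available from 4pm onward — violated.
AllHands has to happen before Onboarding — violated.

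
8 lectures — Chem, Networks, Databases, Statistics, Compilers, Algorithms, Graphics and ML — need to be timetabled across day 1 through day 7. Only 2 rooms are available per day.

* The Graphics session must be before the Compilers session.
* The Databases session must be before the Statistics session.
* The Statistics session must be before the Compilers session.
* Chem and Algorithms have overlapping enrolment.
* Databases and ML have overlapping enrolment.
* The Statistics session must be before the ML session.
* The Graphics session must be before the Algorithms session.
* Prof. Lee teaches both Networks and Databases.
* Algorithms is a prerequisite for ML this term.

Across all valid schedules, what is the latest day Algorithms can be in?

Precedence pushes Algorithms to at least day 2; downstream work caps Algorithms at day 6.
Algorithms at day 6 is achievable: Networks in day 3; Algorithms in day 6; ML in day 7; Statistics in day 2; Graphics in day 1; Chem in day 2; Databases in day 1; Compilers in day 3.

day 6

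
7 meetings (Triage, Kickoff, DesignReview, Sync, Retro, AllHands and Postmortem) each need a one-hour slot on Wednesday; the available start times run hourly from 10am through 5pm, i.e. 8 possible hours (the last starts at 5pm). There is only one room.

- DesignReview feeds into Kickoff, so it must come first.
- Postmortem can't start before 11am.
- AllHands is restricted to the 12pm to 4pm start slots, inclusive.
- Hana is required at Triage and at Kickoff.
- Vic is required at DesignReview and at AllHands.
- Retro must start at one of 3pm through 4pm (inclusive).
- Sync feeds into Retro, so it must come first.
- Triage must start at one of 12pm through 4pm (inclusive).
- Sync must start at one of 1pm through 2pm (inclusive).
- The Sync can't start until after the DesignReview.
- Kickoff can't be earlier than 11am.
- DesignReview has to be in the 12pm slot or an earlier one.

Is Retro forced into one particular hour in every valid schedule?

No

Retro can be 3pm (e.g. DesignReview -> 10am; Postmortem -> 4pm; Retro -> 3pm; Triage -> 12pm; AllHands -> 2pm; Sync -> 1pm; Kickoff -> 11am) or 4pm (e.g. Kickoff in 11am, DesignReview in 10am, Triage in 12pm, Postmortem in 3pm, Retro in 4pm, Sync in 1pm, AllHands in 2pm).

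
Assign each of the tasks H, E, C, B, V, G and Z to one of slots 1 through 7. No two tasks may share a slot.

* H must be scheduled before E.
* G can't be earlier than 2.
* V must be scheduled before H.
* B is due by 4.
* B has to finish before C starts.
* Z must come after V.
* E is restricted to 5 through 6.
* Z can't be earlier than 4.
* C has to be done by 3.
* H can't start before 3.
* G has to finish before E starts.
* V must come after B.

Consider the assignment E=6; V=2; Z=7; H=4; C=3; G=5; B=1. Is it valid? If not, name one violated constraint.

G has to finish before E starts — holds.
Z can't be earlier than 4 — holds.
G can't be earlier than 2 — holds.
E is restricted to 5 through 6 — holds.
B is due by 4 — holds.
C has to be done by 3 — holds.
V must come after B — holds.
Z must come after V — holds.
V must be scheduled before H — holds.
B has to finish before C starts — holds.
H can't start before 3 — holds.
No two tasks may share a slot — holds.
H must be scheduled before E — holds.

Yes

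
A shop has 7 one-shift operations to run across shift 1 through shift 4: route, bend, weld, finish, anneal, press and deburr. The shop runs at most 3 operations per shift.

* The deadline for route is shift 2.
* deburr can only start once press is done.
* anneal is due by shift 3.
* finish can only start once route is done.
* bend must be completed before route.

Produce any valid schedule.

anneal=shift 1, weld=shift 2, deburr=shift 2, finish=shift 3, route=shift 2, bend=shift 1, press=shift 1

Checking: bend(shift 1) before route(shift 2); press(shift 1) before deburr(shift 2); route(shift 2) before finish(shift 3); route=shift 2 in [shift 1,shift 2]; anneal=shift 1 in [shift 1,shift 3]; max 3 per shift (cap 3).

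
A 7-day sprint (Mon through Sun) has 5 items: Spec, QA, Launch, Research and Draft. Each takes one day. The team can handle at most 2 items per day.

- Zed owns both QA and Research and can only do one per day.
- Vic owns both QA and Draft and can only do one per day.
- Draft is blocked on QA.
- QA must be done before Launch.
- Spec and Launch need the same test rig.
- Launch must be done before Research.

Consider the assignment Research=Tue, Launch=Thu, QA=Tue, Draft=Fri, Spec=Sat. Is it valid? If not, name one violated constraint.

Invalid. Zed owns both QA and Research and can only do one per day.

The team can handle at most 2 items per day — holds.
QA must be done before Launch — holds.
Vic owns both QA and Draft and can only do one per day — holds.
Draft is blocked on QA — holds.
Launch must be done before Research — violated.
Zed owns both QA and Research and can only do one per day — violated.
Spec and Launch need the same test rig — holds.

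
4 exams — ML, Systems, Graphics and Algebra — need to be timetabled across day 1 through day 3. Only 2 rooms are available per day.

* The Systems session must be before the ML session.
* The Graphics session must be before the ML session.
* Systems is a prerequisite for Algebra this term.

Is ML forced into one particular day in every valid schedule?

ML can be day 2 (e.g. Algebra in day 2, Systems in day 1, Graphics in day 1, ML in day 2) or day 3 (e.g. ML -> day 3; Algebra -> day 2; Systems -> day 1; Graphics -> day 1).

No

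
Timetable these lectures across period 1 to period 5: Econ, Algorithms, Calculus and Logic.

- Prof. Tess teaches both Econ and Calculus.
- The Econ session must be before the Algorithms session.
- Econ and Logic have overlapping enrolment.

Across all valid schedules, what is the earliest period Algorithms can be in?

period 2

Precedence pushes Algorithms to at least period 2.
Algorithms at period 2 is achievable: Logic in period 2; Econ in period 1; Calculus in period 2; Algorithms in period 2.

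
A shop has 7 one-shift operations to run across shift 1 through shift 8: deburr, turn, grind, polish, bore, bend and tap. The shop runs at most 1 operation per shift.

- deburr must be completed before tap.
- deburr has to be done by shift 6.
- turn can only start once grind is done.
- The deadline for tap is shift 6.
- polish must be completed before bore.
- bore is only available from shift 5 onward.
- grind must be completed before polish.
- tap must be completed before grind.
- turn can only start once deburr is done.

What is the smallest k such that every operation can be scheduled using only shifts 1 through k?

7 shifts

The precedence chain requires at least 5 distinct shifts.
With at most 1 per shift and 7 operations, at least 7 shifts are needed.
7 works (last occupied shift: shift 7): for example grind=shift 3; turn=shift 6; bend=shift 7; polish=shift 4; bore=shift 5; deburr=shift 1; tap=shift 2.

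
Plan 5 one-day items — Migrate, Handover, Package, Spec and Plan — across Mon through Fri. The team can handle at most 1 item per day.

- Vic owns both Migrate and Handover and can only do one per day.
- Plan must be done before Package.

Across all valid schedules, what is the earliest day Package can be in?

Tue

Precedence pushes Package to at least Tue.
Package at Tue is achievable: Package=Tue; Spec=Fri; Plan=Mon; Handover=Thu; Migrate=Wed.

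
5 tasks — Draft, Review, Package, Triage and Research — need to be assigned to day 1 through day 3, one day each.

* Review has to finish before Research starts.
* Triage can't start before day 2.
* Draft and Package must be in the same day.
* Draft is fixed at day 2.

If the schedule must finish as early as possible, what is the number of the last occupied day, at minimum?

2

The precedence chain requires at least 2 distinct days.
2 works (last occupied day: day 2): for example Review=day 1, Draft=day 2, Triage=day 2, Research=day 2, Package=day 2.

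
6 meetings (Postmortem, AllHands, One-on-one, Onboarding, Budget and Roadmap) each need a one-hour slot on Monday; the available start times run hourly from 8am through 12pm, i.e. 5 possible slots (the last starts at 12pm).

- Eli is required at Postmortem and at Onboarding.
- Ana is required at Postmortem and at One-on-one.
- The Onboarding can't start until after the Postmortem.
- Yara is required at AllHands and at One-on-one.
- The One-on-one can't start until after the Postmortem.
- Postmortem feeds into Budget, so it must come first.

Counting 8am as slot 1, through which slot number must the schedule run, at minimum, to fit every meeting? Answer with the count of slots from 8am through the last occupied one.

The precedence chain requires at least 2 distinct slots.
2 works (last occupied slot: 9am): for example Onboarding=9am, Postmortem=8am, One-on-one=9am, AllHands=8am, Budget=9am, Roadmap=8am.

2 slots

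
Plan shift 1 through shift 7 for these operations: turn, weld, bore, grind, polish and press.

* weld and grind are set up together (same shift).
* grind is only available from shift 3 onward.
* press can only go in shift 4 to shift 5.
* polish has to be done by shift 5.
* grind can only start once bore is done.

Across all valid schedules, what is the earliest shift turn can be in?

shift 1

turn at shift 1 is achievable: grind=shift 3, weld=shift 3, turn=shift 1, polish=shift 1, press=shift 4, bore=shift 1.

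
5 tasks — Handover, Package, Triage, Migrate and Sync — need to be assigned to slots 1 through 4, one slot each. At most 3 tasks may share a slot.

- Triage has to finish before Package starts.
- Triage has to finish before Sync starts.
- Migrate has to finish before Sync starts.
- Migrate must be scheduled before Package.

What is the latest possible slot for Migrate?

Downstream work caps Migrate at 3.
Migrate at 3 is achievable: Handover in 1; Migrate in 3; Triage in 1; Sync in 4; Package in 4.

3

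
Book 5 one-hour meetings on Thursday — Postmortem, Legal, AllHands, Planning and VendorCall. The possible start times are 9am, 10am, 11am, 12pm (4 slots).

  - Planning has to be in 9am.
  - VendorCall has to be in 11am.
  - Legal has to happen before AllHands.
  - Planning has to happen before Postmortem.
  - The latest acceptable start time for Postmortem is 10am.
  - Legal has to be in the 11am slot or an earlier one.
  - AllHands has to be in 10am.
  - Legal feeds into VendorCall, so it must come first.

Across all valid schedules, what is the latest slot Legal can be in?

Legal's own window allows nothing later than 11am; downstream work caps Legal at 9am.
Legal at 9am is achievable: AllHands -> 10am; Postmortem -> 10am; Planning -> 9am; Legal -> 9am; VendorCall -> 11am.

9am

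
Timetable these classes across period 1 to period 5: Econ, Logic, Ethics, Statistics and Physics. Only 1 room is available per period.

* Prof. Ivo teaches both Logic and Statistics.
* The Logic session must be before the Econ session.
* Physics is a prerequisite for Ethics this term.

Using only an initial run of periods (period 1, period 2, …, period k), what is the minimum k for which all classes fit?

5 periods

The precedence chain requires at least 2 distinct periods.
With at most 1 per period and 5 classes, at least 5 periods are needed.
5 works (last occupied period: period 5): for example Ethics -> period 4, Econ -> period 2, Logic -> period 1, Statistics -> period 5, Physics -> period 3.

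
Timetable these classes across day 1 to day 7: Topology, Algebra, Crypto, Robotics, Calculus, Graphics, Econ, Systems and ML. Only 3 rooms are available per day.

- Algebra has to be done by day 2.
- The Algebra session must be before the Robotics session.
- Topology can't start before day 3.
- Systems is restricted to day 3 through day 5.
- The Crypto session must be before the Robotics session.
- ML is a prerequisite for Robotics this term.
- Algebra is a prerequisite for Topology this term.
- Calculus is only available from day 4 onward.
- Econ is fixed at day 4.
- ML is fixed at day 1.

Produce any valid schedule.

Crypto in day 1, Calculus in day 4, ML in day 1, Systems in day 3, Graphics in day 2, Robotics in day 2, Algebra in day 1, Topology in day 3, Econ in day 4

Checking: Algebra(day 1) before Robotics(day 2); Crypto(day 1) before Robotics(day 2); ML(day 1) before Robotics(day 2); Algebra(day 1) before Topology(day 3); Calculus=day 4 in [day 4,day 7]; ML=day 1 in [day 1,day 1]; Algebra=day 1 in [day 1,day 2]; Systems=day 3 in [day 3,day 5]; Econ=day 4 in [day 4,day 4]; Topology=day 3 in [day 3,day 7]; max 3 per day (cap 3).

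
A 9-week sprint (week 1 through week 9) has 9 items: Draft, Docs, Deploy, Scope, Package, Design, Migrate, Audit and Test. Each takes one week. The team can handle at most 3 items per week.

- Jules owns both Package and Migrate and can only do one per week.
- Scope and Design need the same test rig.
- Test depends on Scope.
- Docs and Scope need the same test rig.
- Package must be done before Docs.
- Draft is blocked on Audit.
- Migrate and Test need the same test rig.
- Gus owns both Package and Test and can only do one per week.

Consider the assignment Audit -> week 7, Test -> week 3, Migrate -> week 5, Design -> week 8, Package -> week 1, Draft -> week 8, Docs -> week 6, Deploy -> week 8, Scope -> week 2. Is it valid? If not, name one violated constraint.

Valid

Docs and Scope need the same test rig — holds.
Migrate and Test need the same test rig — holds.
Scope and Design need the same test rig — holds.
Gus owns both Package and Test and can only do one per week — holds.
Test depends on Scope — holds.
Package must be done before Docs — holds.
Jules owns both Package and Migrate and can only do one per week — holds.
The team can handle at most 3 items per week — holds.
Draft is blocked on Audit — holds.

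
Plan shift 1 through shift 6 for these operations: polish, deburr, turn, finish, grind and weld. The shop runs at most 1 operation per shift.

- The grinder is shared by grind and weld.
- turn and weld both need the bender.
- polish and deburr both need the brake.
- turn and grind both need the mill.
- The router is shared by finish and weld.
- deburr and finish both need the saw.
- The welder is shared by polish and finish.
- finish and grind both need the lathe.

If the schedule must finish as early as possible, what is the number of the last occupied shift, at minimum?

With at most 1 per shift and 6 operations, at least 6 shifts are needed.
6 works (last occupied shift: shift 6): for example polish in shift 1; weld in shift 6; finish in shift 4; deburr in shift 2; turn in shift 3; grind in shift 5.

shift 6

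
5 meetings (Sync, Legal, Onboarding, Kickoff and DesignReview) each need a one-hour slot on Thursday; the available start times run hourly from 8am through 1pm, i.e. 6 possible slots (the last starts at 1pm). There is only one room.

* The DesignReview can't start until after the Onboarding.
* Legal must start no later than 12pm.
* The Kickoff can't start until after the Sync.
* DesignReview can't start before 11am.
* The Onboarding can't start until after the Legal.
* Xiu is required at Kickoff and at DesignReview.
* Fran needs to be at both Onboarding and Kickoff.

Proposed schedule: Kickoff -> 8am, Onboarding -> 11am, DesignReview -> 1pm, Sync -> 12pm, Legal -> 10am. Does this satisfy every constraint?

Invalid. The Kickoff can't start until after the Sync.

DesignReview can't start before 11am — holds.
The Onboarding can't start until after the Legal — holds.
Xiu is required at Kickoff and at DesignReview — holds.
Legal must start no later than 12pm — holds.
The Kickoff can't start until after the Sync — violated.
Fran needs to be at both Onboarding and Kickoff — holds.
The DesignReview can't start until after the Onboarding — holds.
There is only one room — holds.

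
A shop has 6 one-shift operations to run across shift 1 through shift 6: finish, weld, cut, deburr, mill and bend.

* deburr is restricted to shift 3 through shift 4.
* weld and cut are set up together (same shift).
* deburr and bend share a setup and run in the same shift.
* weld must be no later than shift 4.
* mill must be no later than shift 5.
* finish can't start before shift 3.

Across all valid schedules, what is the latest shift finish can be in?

shift 6

Finish is available from shift 3.
finish at shift 6 is achievable: mill -> shift 1; weld -> shift 1; finish -> shift 6; deburr -> shift 3; cut -> shift 1; bend -> shift 3.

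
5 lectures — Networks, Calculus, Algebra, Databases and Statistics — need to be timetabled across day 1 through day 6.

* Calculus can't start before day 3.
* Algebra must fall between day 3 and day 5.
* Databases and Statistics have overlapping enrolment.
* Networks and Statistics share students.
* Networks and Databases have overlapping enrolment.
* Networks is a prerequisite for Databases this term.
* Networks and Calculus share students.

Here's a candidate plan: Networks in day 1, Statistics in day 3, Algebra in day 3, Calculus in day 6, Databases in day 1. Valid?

Networks is a prerequisite for Databases this term — violated.
Networks and Databases have overlapping enrolment — violated.
Calculus can't start before day 3 — holds.
Databases and Statistics have overlapping enrolment — holds.
Networks and Calculus share students — holds.
Networks and Statistics share students — holds.
Algebra must fall between day 3 and day 5 — holds.

Invalid. Networks and Databases have overlapping enrolment.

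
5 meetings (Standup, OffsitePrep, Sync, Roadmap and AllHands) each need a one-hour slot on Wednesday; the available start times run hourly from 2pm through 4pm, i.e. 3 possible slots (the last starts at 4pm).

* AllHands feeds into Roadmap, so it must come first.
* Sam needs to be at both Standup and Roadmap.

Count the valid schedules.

54

Splitting on Standup: it can be 2pm (27), 3pm (18), 4pm (9). Listing each branch's schedules as (OffsitePrep, Sync, Roadmap, AllHands):
Standup=2pm: (2pm,2pm,3pm,2pm) (2pm,2pm,4pm,2pm) (2pm,2pm,4pm,3pm) (2pm,3pm,3pm,2pm) (2pm,3pm,4pm,2pm) (2pm,3pm,4pm,3pm) (2pm,4pm,3pm,2pm) (2pm,4pm,4pm,2pm) (2pm,4pm,4pm,3pm) (3pm,2pm,3pm,2pm) (3pm,2pm,4pm,2pm) (3pm,2pm,4pm,3pm) (3pm,3pm,3pm,2pm) (3pm,3pm,4pm,2pm) (3pm,3pm,4pm,3pm) (3pm,4pm,3pm,2pm) (3pm,4pm,4pm,2pm) (3pm,4pm,4pm,3pm) (4pm,2pm,3pm,2pm) (4pm,2pm,4pm,2pm) (4pm,2pm,4pm,3pm) (4pm,3pm,3pm,2pm) (4pm,3pm,4pm,2pm) (4pm,3pm,4pm,3pm) (4pm,4pm,3pm,2pm) (4pm,4pm,4pm,2pm) (4pm,4pm,4pm,3pm) — 27.
Standup=3pm: (2pm,2pm,4pm,2pm) (2pm,2pm,4pm,3pm) (2pm,3pm,4pm,2pm) (2pm,3pm,4pm,3pm) (2pm,4pm,4pm,2pm) (2pm,4pm,4pm,3pm) (3pm,2pm,4pm,2pm) (3pm,2pm,4pm,3pm) (3pm,3pm,4pm,2pm) (3pm,3pm,4pm,3pm) (3pm,4pm,4pm,2pm) (3pm,4pm,4pm,3pm) (4pm,2pm,4pm,2pm) (4pm,2pm,4pm,3pm) (4pm,3pm,4pm,2pm) (4pm,3pm,4pm,3pm) (4pm,4pm,4pm,2pm) (4pm,4pm,4pm,3pm) — 18.
Standup=4pm: (2pm,2pm,3pm,2pm) (2pm,3pm,3pm,2pm) (2pm,4pm,3pm,2pm) (3pm,2pm,3pm,2pm) (3pm,3pm,3pm,2pm) (3pm,4pm,3pm,2pm) (4pm,2pm,3pm,2pm) (4pm,3pm,3pm,2pm) (4pm,4pm,3pm,2pm) — 9.
Summing: 27 + 18 + 9 = 54.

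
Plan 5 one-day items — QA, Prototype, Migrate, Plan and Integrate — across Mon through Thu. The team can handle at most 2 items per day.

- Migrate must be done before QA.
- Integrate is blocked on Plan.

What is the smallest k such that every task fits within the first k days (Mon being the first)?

The precedence chain requires at least 2 distinct days.
With at most 2 per day and 5 tasks, at least 3 days are needed.
3 works (last occupied day: Wed): for example Integrate -> Tue, Prototype -> Wed, Migrate -> Mon, Plan -> Mon, QA -> Tue.

3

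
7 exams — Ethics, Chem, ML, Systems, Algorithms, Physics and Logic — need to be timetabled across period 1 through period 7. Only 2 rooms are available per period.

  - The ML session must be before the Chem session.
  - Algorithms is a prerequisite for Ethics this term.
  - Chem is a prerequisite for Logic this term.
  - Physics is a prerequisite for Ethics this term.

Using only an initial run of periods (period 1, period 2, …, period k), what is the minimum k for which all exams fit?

4

The precedence chain requires at least 3 distinct periods.
With at most 2 per period and 7 exams, at least 4 periods are needed.
4 works (last occupied period: period 4): for example Chem in period 3; Systems in period 3; Algorithms in period 1; Ethics in period 2; ML in period 2; Physics in period 1; Logic in period 4.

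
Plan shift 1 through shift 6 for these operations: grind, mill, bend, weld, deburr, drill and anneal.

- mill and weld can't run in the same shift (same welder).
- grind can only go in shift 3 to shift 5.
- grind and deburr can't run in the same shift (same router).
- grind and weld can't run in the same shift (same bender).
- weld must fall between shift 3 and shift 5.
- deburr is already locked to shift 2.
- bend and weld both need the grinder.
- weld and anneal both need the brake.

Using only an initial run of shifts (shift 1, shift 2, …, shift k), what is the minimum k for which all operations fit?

grind can't be placed before shift 3, so the schedule must run through at least shift 3.
Could 3 shifts be enough, i.e. nothing placed later than shift 3? No: grind's window within 3 shifts is {shift 3}; weld's window within 3 shifts is {shift 3}; weld can't share with grind (shift 3) → nothing is left.
So 3 shifts is not enough.
4 works (last occupied shift: shift 4): for example weld in shift 4; grind in shift 3; drill in shift 1; deburr in shift 2; mill in shift 1; bend in shift 1; anneal in shift 1.

4 shifts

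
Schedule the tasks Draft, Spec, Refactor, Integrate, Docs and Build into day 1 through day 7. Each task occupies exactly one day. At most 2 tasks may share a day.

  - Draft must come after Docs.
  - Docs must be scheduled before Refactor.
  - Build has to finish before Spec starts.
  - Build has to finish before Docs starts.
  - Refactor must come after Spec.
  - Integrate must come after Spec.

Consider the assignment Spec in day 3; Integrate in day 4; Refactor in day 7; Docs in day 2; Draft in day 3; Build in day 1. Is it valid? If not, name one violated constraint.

Valid

Build has to finish before Docs starts — holds.
Docs must be scheduled before Refactor — holds.
Refactor must come after Spec — holds.
Integrate must come after Spec — holds.
At most 2 tasks may share a day — holds.
Draft must come after Docs — holds.
Build has to finish before Spec starts — holds.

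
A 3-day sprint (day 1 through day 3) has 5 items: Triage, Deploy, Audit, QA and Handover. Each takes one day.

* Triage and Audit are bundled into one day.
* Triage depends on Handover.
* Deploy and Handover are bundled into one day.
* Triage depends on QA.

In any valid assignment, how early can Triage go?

Precedence pushes Triage to at least day 2.
Triage at day 2 is achievable: Handover in day 1, Deploy in day 1, QA in day 1, Audit in day 2, Triage in day 2.

day 2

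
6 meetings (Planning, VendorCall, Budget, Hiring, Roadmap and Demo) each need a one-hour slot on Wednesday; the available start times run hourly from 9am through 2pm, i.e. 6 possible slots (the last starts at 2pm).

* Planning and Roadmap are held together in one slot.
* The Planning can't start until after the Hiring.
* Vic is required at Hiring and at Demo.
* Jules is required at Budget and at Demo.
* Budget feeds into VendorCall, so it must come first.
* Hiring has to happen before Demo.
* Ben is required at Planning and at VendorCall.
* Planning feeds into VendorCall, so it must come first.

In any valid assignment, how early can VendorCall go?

Precedence pushes VendorCall to at least 11am.
VendorCall at 11am is achievable: VendorCall in 11am, Planning in 10am, Hiring in 9am, Budget in 9am, Roadmap in 10am, Demo in 10am.

11am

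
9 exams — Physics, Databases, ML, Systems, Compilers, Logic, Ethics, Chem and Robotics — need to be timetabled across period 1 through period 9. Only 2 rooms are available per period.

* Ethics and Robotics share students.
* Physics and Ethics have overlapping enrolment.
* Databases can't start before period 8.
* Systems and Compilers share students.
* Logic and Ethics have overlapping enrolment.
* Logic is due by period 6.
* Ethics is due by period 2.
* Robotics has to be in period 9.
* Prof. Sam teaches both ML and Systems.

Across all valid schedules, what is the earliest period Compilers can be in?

Compilers at period 1 is achievable: ML -> period 3; Databases -> period 8; Robotics -> period 9; Logic -> period 2; Physics -> period 2; Chem -> period 3; Compilers -> period 1; Ethics -> period 1; Systems -> period 4.

period 1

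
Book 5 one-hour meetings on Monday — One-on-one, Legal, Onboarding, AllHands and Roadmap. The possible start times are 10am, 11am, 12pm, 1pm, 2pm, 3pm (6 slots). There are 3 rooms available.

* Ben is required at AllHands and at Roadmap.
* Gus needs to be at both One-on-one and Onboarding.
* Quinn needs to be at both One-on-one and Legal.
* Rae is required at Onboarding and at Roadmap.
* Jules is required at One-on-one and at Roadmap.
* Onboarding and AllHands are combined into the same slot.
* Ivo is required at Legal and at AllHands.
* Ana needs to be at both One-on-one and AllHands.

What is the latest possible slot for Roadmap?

Roadmap at 3pm is achievable: Onboarding -> 12pm; Roadmap -> 3pm; Legal -> 11am; AllHands -> 12pm; One-on-one -> 10am.

3pm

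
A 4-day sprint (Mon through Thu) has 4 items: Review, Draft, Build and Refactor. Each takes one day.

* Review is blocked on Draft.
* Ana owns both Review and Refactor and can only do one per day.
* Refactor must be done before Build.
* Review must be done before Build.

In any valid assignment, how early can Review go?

Tue

Precedence pushes Review to at least Tue; downstream work caps Review at Wed.
Review at Tue is achievable: Review=Tue, Build=Wed, Refactor=Mon, Draft=Mon.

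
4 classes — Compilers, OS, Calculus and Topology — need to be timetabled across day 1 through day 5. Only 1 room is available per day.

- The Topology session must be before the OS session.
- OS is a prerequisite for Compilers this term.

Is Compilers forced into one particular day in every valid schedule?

Compilers can be day 3 (e.g. OS in day 2; Calculus in day 4; Topology in day 1; Compilers in day 3) or day 4 (e.g. Compilers -> day 4, OS -> day 2, Calculus -> day 3, Topology -> day 1).

No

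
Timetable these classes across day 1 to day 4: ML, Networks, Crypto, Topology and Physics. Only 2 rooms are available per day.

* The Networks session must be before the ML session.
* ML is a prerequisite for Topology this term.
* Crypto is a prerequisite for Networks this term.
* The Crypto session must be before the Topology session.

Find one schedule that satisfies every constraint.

Physics -> day 1, Networks -> day 2, Topology -> day 4, Crypto -> day 1, ML -> day 3

Checking: Crypto(day 1) before Topology(day 4); Networks(day 2) before ML(day 3); ML(day 3) before Topology(day 4); Crypto(day 1) before Networks(day 2); max 2 per day (cap 2).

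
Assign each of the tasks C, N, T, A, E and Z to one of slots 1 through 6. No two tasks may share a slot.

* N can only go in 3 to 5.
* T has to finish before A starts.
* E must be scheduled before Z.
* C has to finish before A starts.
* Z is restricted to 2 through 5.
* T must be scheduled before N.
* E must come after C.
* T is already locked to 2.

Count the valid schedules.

Enumerating: N -> 3, Z -> 5, E -> 4, C -> 1, A -> 6, T -> 2 | C -> 1, N -> 4, E -> 3, T -> 2, A -> 6, Z -> 5 | Z in 4, A in 6, C in 1, E in 3, N in 5, T in 2.

3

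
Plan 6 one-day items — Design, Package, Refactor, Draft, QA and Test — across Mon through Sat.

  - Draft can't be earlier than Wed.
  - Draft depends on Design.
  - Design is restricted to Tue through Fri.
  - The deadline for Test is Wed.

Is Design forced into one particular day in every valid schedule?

No

Design can be Tue (e.g. Refactor -> Mon; Design -> Tue; Draft -> Wed; Test -> Mon; Package -> Mon; QA -> Mon) or Wed (e.g. Draft -> Thu; Package -> Mon; QA -> Mon; Design -> Wed; Test -> Mon; Refactor -> Mon).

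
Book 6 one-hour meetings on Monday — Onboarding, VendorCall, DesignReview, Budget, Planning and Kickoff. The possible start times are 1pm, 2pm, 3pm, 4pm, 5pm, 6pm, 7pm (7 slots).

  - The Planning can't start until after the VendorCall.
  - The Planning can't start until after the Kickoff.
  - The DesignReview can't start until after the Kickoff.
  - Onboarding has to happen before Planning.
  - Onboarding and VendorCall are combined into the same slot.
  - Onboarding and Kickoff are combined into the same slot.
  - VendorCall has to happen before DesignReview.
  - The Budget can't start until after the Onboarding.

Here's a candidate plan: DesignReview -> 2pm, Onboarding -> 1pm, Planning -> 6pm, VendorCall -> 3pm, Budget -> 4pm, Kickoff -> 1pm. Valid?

Invalid. Onboarding and VendorCall are combined into the same slot.

Onboarding has to happen before Planning — holds.
Onboarding and VendorCall are combined into the same slot — violated.
The Budget can't start until after the Onboarding — holds.
VendorCall has to happen before DesignReview — violated.
The DesignReview can't start until after the Kickoff — holds.
The Planning can't start until after the VendorCall — holds.
Onboarding and Kickoff are combined into the same slot — holds.
The Planning can't start until after the Kickoff — holds.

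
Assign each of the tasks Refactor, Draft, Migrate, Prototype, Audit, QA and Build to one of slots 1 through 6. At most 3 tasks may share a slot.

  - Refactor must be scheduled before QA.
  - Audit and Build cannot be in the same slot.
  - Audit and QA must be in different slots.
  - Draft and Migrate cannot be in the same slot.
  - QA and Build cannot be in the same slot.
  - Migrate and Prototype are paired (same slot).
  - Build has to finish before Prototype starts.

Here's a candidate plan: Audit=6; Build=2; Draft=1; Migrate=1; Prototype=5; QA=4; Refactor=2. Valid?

Draft and Migrate cannot be in the same slot — violated.
At most 3 tasks may share a slot — holds.
QA and Build cannot be in the same slot — holds.
Migrate and Prototype are paired (same slot) — violated.
Audit and Build cannot be in the same slot — holds.
Build has to finish before Prototype starts — holds.
Audit and QA must be in different slots — holds.
Refactor must be scheduled before QA — holds.

No — it violates: Draft and Migrate cannot be in the same slot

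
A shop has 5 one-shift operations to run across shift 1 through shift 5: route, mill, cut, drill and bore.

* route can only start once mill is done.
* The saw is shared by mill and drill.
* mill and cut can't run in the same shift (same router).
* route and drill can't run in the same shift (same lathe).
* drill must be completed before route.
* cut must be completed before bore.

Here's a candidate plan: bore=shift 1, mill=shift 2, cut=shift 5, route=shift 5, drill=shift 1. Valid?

No — it violates: cut must be completed before bore

The saw is shared by mill and drill — holds.
route and drill can't run in the same shift (same lathe) — holds.
drill must be completed before route — holds.
mill and cut can't run in the same shift (same router) — holds.
cut must be completed before bore — violated.
route can only start once mill is done — holds.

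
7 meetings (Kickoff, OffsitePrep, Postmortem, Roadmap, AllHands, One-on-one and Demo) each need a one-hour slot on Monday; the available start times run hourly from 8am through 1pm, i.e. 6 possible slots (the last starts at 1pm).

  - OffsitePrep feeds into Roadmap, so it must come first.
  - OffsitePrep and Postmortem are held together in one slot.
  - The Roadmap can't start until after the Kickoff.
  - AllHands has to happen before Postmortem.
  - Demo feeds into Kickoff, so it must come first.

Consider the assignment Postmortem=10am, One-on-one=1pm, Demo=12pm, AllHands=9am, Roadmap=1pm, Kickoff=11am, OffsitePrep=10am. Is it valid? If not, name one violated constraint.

OffsitePrep and Postmortem are held together in one slot — holds.
Demo feeds into Kickoff, so it must come first — violated.
OffsitePrep feeds into Roadmap, so it must come first — holds.
AllHands has to happen before Postmortem — holds.
The Roadmap can't start until after the Kickoff — holds.

No. Demo feeds into Kickoff, so it must come first is not satisfied.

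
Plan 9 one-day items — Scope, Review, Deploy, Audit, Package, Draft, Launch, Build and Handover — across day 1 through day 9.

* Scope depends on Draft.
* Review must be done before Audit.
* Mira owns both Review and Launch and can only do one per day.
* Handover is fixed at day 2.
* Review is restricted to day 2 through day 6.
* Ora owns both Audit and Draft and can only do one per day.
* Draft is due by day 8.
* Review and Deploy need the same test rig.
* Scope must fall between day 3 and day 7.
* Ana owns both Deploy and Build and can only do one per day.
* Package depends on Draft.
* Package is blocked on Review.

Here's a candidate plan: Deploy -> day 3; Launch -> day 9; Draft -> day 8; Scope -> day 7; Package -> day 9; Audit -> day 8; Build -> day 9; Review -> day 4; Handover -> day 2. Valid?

Review is restricted to day 2 through day 6 — holds.
Scope depends on Draft — violated.
Review must be done before Audit — holds.
Package is blocked on Review — holds.
Package depends on Draft — holds.
Handover is fixed at day 2 — holds.
Ana owns both Deploy and Build and can only do one per day — holds.
Review and Deploy need the same test rig — holds.
Draft is due by day 8 — holds.
Scope must fall between day 3 and day 7 — holds.
Ora owns both Audit and Draft and can only do one per day — violated.
Mira owns both Review and Launch and can only do one per day — holds.

Invalid. Ora owns both Audit and Draft and can only do one per day.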